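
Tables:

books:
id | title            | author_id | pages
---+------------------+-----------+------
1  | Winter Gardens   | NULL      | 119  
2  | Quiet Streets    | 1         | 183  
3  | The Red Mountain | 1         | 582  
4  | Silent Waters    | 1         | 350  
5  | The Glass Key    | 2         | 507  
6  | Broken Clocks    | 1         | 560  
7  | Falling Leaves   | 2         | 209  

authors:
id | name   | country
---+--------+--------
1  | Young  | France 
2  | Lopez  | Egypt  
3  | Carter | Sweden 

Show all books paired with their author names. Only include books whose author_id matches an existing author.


INNER JOIN keeps only books rows whose author_id matches an id in authors. Walk through each book:
  - book 1 (Winter Gardens): author_id=NULL, no match -> dropped
  - book 2 (Quiet Streets): author_id=1 -> matches Young
  - book 3 (The Red Mountain): author_id=1 -> matches Young
  - book 4 (Silent Waters): author_id=1 -> matches Young
  - book 5 (The Glass Key): author_id=2 -> matches Lopez
  - book 6 (Broken Clocks): author_id=1 -> matches Young
  - book 7 (Falling Leaves): author_id=2 -> matches Lopez
So 1 of 7 rows is dropped.

SQL:
SELECT a.title, b.name AS author
FROM books a
INNER JOIN authors b ON a.author_id = b.id

Result:
title            | author
-----------------+-------
Quiet Streets    | Young 
The Red Mountain | Young 
Silent Waters    | Young 
The Glass Key    | Lopez 
Broken Clocks    | Young 
Falling Leaves   | Lopez 


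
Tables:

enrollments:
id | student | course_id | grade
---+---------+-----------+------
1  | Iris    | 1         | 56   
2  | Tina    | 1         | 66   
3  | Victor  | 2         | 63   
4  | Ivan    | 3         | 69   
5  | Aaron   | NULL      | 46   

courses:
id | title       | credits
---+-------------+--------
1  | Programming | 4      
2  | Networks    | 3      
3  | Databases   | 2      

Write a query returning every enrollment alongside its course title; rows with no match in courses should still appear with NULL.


LEFT JOIN keeps every row from enrollments (the left table); where course_id has no match in courses, the course columns become NULL. Walk through each enrollment:
  - enrollment 1 (Iris): course_id=1 -> matches Programming
  - enrollment 2 (Tina): course_id=1 -> matches Programming
  - enrollment 3 (Victor): course_id=2 -> matches Networks
  - enrollment 4 (Ivan): course_id=3 -> matches Databases
  - enrollment 5 (Aaron): course_id=NULL, no match -> kept with NULL
All 5 rows appear; 1 has NULL course.

SQL:
SELECT a.student, b.title AS course
FROM enrollments a
LEFT JOIN courses b ON a.course_id = b.id

Result:
student | course     
--------+------------
Iris    | Programming
Tina    | Programming
Victor  | Networks   
Ivan    | Databases  
Aaron   | NULL       


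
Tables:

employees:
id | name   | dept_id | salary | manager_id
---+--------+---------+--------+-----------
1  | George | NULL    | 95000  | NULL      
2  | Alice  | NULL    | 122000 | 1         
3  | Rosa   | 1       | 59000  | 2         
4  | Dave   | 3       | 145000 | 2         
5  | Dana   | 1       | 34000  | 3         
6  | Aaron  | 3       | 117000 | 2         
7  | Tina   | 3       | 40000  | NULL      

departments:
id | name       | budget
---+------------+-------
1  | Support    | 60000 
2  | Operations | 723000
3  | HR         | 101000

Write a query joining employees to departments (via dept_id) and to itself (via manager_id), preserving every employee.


Two LEFT JOINs from the same base table employees: one to departments via dept_id, one to employees itself via manager_id. Both are LEFT so every employee is preserved.
Match against departments:
  - employee 1 (George): dept_id=NULL, no match -> kept with NULL
  - employee 2 (Alice): dept_id=NULL, no match -> kept with NULL
  - employee 3 (Rosa): dept_id=1 -> matches Support
  - employee 4 (Dave): dept_id=3 -> matches HR
  - employee 5 (Dana): dept_id=1 -> matches Support
  - employee 6 (Aaron): dept_id=3 -> matches HR
  - employee 7 (Tina): dept_id=3 -> matches HR
Match against employees (self):
  - employee 1 (George): manager_id=NULL -> NULL
  - employee 2 (Alice): manager_id=1 -> George
  - employee 3 (Rosa): manager_id=2 -> Alice
  - employee 4 (Dave): manager_id=2 -> Alice
  - employee 5 (Dana): manager_id=3 -> Rosa
  - employee 6 (Aaron): manager_id=2 -> Alice
  - employee 7 (Tina): manager_id=NULL -> NULL

SQL:
SELECT a.name, b.name AS department, c.name AS manager
FROM employees a
LEFT JOIN departments b ON a.dept_id = b.id
LEFT JOIN employees c ON a.manager_id = c.id

Result:
name   | department | manager
-------+------------+--------
George | NULL       | NULL   
Alice  | NULL       | George 
Rosa   | Support    | Alice  
Dave   | HR         | Alice  
Dana   | Support    | Rosa   
Aaron  | HR         | Alice  
Tina   | HR         | NULL   


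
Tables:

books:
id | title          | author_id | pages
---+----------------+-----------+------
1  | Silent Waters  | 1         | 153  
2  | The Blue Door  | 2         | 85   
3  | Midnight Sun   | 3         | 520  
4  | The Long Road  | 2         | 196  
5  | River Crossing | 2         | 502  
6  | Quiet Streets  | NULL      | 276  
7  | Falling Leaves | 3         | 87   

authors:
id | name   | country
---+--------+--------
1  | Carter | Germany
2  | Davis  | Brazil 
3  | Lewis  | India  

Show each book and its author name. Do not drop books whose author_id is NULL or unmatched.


LEFT JOIN keeps every row from books (the left table); where author_id has no match in authors, the author columns become NULL. Walk through each book:
  - book 1 (Silent Waters): author_id=1 -> matches Carter
  - book 2 (The Blue Door): author_id=2 -> matches Davis
  - book 3 (Midnight Sun): author_id=3 -> matches Lewis
  - book 4 (The Long Road): author_id=2 -> matches Davis
  - book 5 (River Crossing): author_id=2 -> matches Davis
  - book 6 (Quiet Streets): author_id=NULL, no match -> kept with NULL
  - book 7 (Falling Leaves): author_id=3 -> matches Lewis
All 7 rows appear; 1 has NULL author.

SQL:
SELECT a.title, b.name AS author
FROM books a
LEFT JOIN authors b ON a.author_id = b.id

Result:
title          | author
---------------+-------
Silent Waters  | Carter
The Blue Door  | Davis 
Midnight Sun   | Lewis 
The Long Road  | Davis 
River Crossing | Davis 
Quiet Streets  | NULL  
Falling Leaves | Lewis 


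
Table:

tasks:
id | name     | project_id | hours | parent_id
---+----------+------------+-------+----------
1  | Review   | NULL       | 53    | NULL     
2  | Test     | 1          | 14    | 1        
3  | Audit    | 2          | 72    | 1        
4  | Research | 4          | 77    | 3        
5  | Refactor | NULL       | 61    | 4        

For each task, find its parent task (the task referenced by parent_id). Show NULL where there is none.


This is a self-join: tasks is joined to a second copy of itself, matching each row's parent_id to another row's id. Use LEFT JOIN so rows with parent_id=NULL are kept.
  - task 1 (Review): parent_id=NULL -> NULL
  - task 2 (Test): parent_id=1 -> Review
  - task 3 (Audit): parent_id=1 -> Review
  - task 4 (Research): parent_id=3 -> Audit
  - task 5 (Refactor): parent_id=4 -> Research

SQL:
SELECT a.name AS item, b.name AS parent
FROM tasks a
LEFT JOIN tasks b ON a.parent_id = b.id

Result:
item     | parent  
---------+---------
Review   | NULL    
Test     | Review  
Audit    | Review  
Research | Audit   
Refactor | Research


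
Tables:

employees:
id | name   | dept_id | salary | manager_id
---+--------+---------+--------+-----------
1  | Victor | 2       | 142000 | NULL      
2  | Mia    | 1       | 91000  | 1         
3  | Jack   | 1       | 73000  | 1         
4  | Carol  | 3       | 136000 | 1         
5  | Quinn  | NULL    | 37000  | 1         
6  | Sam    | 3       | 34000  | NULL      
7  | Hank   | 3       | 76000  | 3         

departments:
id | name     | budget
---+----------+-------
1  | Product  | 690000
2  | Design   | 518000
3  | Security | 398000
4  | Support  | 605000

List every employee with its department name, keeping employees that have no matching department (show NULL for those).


LEFT JOIN keeps every row from employees (the left table); where dept_id has no match in departments, the department columns become NULL. Walk through each employee:
  - employee 1 (Victor): dept_id=2 -> matches Design
  - employee 2 (Mia): dept_id=1 -> matches Product
  - employee 3 (Jack): dept_id=1 -> matches Product
  - employee 4 (Carol): dept_id=3 -> matches Security
  - employee 5 (Quinn): dept_id=NULL, no match -> kept with NULL
  - employee 6 (Sam): dept_id=3 -> matches Security
  - employee 7 (Hank): dept_id=3 -> matches Security
All 7 rows appear; 1 has NULL department.

SQL:
SELECT a.name, b.name AS department
FROM employees a
LEFT JOIN departments b ON a.dept_id = b.id

Result:
name   | department
-------+-----------
Victor | Design    
Mia    | Product   
Jack   | Product   
Carol  | Security  
Quinn  | NULL      
Sam    | Security  
Hank   | Security  


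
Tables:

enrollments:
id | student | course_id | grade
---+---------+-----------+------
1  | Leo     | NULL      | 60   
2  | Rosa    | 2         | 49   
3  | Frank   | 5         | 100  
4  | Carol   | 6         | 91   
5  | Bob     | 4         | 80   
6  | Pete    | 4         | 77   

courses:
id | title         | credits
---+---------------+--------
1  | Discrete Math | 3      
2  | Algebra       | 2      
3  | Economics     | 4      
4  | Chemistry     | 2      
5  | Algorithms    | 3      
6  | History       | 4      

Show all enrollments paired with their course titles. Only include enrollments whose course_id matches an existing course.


INNER JOIN keeps only enrollments rows whose course_id matches an id in courses. Walk through each enrollment:
  - enrollment 1 (Leo): course_id=NULL, no match -> dropped
  - enrollment 2 (Rosa): course_id=2 -> matches Algebra
  - enrollment 3 (Frank): course_id=5 -> matches Algorithms
  - enrollment 4 (Carol): course_id=6 -> matches History
  - enrollment 5 (Bob): course_id=4 -> matches Chemistry
  - enrollment 6 (Pete): course_id=4 -> matches Chemistry
So 1 of 6 rows is dropped.

SQL:
SELECT a.student, b.title AS course
FROM enrollments a
INNER JOIN courses b ON a.course_id = b.id

Result:
student | course    
--------+-----------
Rosa    | Algebra   
Frank   | Algorithms
Carol   | History   
Bob     | Chemistry 
Pete    | Chemistry 


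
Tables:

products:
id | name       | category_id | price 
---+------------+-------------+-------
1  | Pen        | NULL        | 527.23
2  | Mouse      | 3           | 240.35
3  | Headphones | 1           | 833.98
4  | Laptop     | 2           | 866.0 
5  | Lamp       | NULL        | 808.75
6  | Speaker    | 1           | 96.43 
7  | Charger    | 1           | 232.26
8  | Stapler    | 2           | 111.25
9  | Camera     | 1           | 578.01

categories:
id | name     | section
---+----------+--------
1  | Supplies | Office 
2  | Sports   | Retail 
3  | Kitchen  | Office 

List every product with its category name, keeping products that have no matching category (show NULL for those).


LEFT JOIN keeps every row from products (the left table); where category_id has no match in categories, the category columns become NULL. Walk through each product:
  - product 1 (Pen): category_id=NULL, no match -> kept with NULL
  - product 2 (Mouse): category_id=3 -> matches Kitchen
  - product 3 (Headphones): category_id=1 -> matches Supplies
  - product 4 (Laptop): category_id=2 -> matches Sports
  - product 5 (Lamp): category_id=NULL, no match -> kept with NULL
  - product 6 (Speaker): category_id=1 -> matches Supplies
  - product 7 (Charger): category_id=1 -> matches Supplies
  - product 8 (Stapler): category_id=2 -> matches Sports
  - product 9 (Camera): category_id=1 -> matches Supplies
All 9 rows appear; 2 have NULL category.

SQL:
SELECT a.name, b.name AS category
FROM products a
LEFT JOIN categories b ON a.category_id = b.id

Result:
name       | category
-----------+---------
Pen        | NULL    
Mouse      | Kitchen 
Headphones | Supplies
Laptop     | Sports  
Lamp       | NULL    
Speaker    | Supplies
Charger    | Supplies
Stapler    | Sports  
Camera     | Supplies


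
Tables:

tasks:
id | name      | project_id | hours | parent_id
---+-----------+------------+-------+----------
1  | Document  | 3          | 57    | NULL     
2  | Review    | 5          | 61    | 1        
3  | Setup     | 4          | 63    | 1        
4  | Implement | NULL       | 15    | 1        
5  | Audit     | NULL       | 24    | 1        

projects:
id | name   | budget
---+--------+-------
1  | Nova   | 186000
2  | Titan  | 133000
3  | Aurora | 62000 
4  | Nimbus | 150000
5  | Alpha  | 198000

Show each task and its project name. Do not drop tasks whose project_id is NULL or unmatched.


LEFT JOIN keeps every row from tasks (the left table); where project_id has no match in projects, the project columns become NULL. Walk through each task:
  - task 1 (Document): project_id=3 -> matches Aurora
  - task 2 (Review): project_id=5 -> matches Alpha
  - task 3 (Setup): project_id=4 -> matches Nimbus
  - task 4 (Implement): project_id=NULL, no match -> kept with NULL
  - task 5 (Audit): project_id=NULL, no match -> kept with NULL
All 5 rows appear; 2 have NULL project.

SQL:
SELECT a.name, b.name AS project
FROM tasks a
LEFT JOIN projects b ON a.project_id = b.id

Result:
name      | project
----------+--------
Document  | Aurora 
Review    | Alpha  
Setup     | Nimbus 
Implement | NULL   
Audit     | NULL   


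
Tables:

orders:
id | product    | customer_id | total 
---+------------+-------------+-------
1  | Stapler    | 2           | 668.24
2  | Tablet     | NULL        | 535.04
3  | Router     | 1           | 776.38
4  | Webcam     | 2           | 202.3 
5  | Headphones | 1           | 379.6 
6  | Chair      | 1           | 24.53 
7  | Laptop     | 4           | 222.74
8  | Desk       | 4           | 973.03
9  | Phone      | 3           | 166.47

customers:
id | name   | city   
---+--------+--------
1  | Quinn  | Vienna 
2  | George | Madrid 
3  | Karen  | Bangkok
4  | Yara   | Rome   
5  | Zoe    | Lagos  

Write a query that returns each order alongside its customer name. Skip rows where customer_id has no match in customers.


INNER JOIN keeps only orders rows whose customer_id matches an id in customers. Walk through each order:
  - order 1 (Stapler): customer_id=2 -> matches George
  - order 2 (Tablet): customer_id=NULL, no match -> dropped
  - order 3 (Router): customer_id=1 -> matches Quinn
  - order 4 (Webcam): customer_id=2 -> matches George
  - order 5 (Headphones): customer_id=1 -> matches Quinn
  - order 6 (Chair): customer_id=1 -> matches Quinn
  - order 7 (Laptop): customer_id=4 -> matches Yara
  - order 8 (Desk): customer_id=4 -> matches Yara
  - order 9 (Phone): customer_id=3 -> matches Karen
So 1 of 9 rows is dropped.

SQL:
SELECT a.product, b.name AS customer
FROM orders a
INNER JOIN customers b ON a.customer_id = b.id

Result:
product    | customer
-----------+---------
Stapler    | George  
Router     | Quinn   
Webcam     | George  
Headphones | Quinn   
Chair      | Quinn   
Laptop     | Yara    
Desk       | Yara    
Phone      | Karen   


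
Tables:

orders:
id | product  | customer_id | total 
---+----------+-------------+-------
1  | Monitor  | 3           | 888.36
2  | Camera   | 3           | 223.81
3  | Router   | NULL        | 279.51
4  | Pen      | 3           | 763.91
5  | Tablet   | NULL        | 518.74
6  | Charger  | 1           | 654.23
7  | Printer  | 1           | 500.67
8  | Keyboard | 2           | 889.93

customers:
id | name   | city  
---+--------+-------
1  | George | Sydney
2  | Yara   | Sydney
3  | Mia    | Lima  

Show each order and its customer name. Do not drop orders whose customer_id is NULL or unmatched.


LEFT JOIN keeps every row from orders (the left table); where customer_id has no match in customers, the customer columns become NULL. Walk through each order:
  - order 1 (Monitor): customer_id=3 -> matches Mia
  - order 2 (Camera): customer_id=3 -> matches Mia
  - order 3 (Router): customer_id=NULL, no match -> kept with NULL
  - order 4 (Pen): customer_id=3 -> matches Mia
  - order 5 (Tablet): customer_id=NULL, no match -> kept with NULL
  - order 6 (Charger): customer_id=1 -> matches George
  - order 7 (Printer): customer_id=1 -> matches George
  - order 8 (Keyboard): customer_id=2 -> matches Yara
All 8 rows appear; 2 have NULL customer.

SQL:
SELECT a.product, b.name AS customer
FROM orders a
LEFT JOIN customers b ON a.customer_id = b.id

Result:
product  | customer
---------+---------
Monitor  | Mia     
Camera   | Mia     
Router   | NULL    
Pen      | Mia     
Tablet   | NULL    
Charger  | George  
Printer  | George  
Keyboard | Yara    


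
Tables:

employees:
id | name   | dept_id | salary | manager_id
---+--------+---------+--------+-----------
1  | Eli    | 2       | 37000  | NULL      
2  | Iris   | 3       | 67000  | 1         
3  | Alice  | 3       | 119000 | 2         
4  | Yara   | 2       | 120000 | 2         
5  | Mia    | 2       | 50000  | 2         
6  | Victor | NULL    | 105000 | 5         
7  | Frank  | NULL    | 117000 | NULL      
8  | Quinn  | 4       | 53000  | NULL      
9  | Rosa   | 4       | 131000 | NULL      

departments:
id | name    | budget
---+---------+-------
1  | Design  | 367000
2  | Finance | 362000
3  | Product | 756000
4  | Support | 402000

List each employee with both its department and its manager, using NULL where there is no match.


Two LEFT JOINs from the same base table employees: one to departments via dept_id, one to employees itself via manager_id. Both are LEFT so every employee is preserved.
Match against departments:
  - employee 1 (Eli): dept_id=2 -> matches Finance
  - employee 2 (Iris): dept_id=3 -> matches Product
  - employee 3 (Alice): dept_id=3 -> matches Product
  - employee 4 (Yara): dept_id=2 -> matches Finance
  - employee 5 (Mia): dept_id=2 -> matches Finance
  - employee 6 (Victor): dept_id=NULL, no match -> kept with NULL
  - employee 7 (Frank): dept_id=NULL, no match -> kept with NULL
  - employee 8 (Quinn): dept_id=4 -> matches Support
  - employee 9 (Rosa): dept_id=4 -> matches Support
Match against employees (self):
  - employee 1 (Eli): manager_id=NULL -> NULL
  - employee 2 (Iris): manager_id=1 -> Eli
  - employee 3 (Alice): manager_id=2 -> Iris
  - employee 4 (Yara): manager_id=2 -> Iris
  - employee 5 (Mia): manager_id=2 -> Iris
  - employee 6 (Victor): manager_id=5 -> Mia
  - employee 7 (Frank): manager_id=NULL -> NULL
  - employee 8 (Quinn): manager_id=NULL -> NULL
  - employee 9 (Rosa): manager_id=NULL -> NULL

SQL:
SELECT a.name, b.name AS department, c.name AS manager
FROM employees a
LEFT JOIN departments b ON a.dept_id = b.id
LEFT JOIN employees c ON a.manager_id = c.id

Result:
name   | department | manager
-------+------------+--------
Eli    | Finance    | NULL   
Iris   | Product    | Eli    
Alice  | Product    | Iris   
Yara   | Finance    | Iris   
Mia    | Finance    | Iris   
Victor | NULL       | Mia    
Frank  | NULL       | NULL   
Quinn  | Support    | NULL   
Rosa   | Support    | NULL   


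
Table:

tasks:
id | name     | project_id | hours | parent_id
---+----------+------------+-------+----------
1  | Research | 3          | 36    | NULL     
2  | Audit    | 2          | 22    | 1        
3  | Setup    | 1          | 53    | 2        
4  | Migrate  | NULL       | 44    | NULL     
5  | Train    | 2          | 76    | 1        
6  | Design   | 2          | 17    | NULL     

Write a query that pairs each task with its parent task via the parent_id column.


This is a self-join: tasks is joined to a second copy of itself, matching each row's parent_id to another row's id. Use LEFT JOIN so rows with parent_id=NULL are kept.
  - task 1 (Research): parent_id=NULL -> NULL
  - task 2 (Audit): parent_id=1 -> Research
  - task 3 (Setup): parent_id=2 -> Audit
  - task 4 (Migrate): parent_id=NULL -> NULL
  - task 5 (Train): parent_id=1 -> Research
  - task 6 (Design): parent_id=NULL -> NULL

SQL:
SELECT a.name AS item, b.name AS parent
FROM tasks a
LEFT JOIN tasks b ON a.parent_id = b.id

Result:
item     | parent  
---------+---------
Research | NULL    
Audit    | Research
Setup    | Audit   
Migrate  | NULL    
Train    | Research
Design   | NULL    


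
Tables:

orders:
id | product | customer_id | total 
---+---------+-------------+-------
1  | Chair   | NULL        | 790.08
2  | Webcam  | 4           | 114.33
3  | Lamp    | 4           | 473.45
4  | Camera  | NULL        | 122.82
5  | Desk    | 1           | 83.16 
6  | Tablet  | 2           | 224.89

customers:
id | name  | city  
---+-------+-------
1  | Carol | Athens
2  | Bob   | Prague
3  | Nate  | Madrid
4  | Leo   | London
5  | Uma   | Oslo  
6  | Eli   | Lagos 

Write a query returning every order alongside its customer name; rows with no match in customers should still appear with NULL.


LEFT JOIN keeps every row from orders (the left table); where customer_id has no match in customers, the customer columns become NULL. Walk through each order:
  - order 1 (Chair): customer_id=NULL, no match -> kept with NULL
  - order 2 (Webcam): customer_id=4 -> matches Leo
  - order 3 (Lamp): customer_id=4 -> matches Leo
  - order 4 (Camera): customer_id=NULL, no match -> kept with NULL
  - order 5 (Desk): customer_id=1 -> matches Carol
  - order 6 (Tablet): customer_id=2 -> matches Bob
All 6 rows appear; 2 have NULL customer.

SQL:
SELECT a.product, b.name AS customer
FROM orders a
LEFT JOIN customers b ON a.customer_id = b.id

Result:
product | customer
--------+---------
Chair   | NULL    
Webcam  | Leo     
Lamp    | Leo     
Camera  | NULL    
Desk    | Carol   
Tablet  | Bob     


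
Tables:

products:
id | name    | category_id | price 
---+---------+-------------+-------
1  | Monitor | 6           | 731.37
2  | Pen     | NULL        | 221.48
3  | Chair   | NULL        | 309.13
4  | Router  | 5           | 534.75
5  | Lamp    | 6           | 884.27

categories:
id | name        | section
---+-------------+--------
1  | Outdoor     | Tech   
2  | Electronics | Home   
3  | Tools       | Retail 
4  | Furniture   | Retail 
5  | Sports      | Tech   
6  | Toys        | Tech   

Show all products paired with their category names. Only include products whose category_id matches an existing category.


INNER JOIN keeps only products rows whose category_id matches an id in categories. Walk through each product:
  - product 1 (Monitor): category_id=6 -> matches Toys
  - product 2 (Pen): category_id=NULL, no match -> dropped
  - product 3 (Chair): category_id=NULL, no match -> dropped
  - product 4 (Router): category_id=5 -> matches Sports
  - product 5 (Lamp): category_id=6 -> matches Toys
So 2 of 5 rows are dropped.

SQL:
SELECT a.name, b.name AS category
FROM products a
INNER JOIN categories b ON a.category_id = b.id

Result:
name    | category
--------+---------
Monitor | Toys    
Router  | Sports  
Lamp    | Toys    


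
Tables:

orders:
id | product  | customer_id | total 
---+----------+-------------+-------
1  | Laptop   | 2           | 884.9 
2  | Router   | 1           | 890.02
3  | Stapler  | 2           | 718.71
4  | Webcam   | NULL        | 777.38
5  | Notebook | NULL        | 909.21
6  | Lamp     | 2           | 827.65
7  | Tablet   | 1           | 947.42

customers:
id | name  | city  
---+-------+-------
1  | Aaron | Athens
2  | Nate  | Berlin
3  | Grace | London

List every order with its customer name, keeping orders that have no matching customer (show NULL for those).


LEFT JOIN keeps every row from orders (the left table); where customer_id has no match in customers, the customer columns become NULL. Walk through each order:
  - order 1 (Laptop): customer_id=2 -> matches Nate
  - order 2 (Router): customer_id=1 -> matches Aaron
  - order 3 (Stapler): customer_id=2 -> matches Nate
  - order 4 (Webcam): customer_id=NULL, no match -> kept with NULL
  - order 5 (Notebook): customer_id=NULL, no match -> kept with NULL
  - order 6 (Lamp): customer_id=2 -> matches Nate
  - order 7 (Tablet): customer_id=1 -> matches Aaron
All 7 rows appear; 2 have NULL customer.

SQL:
SELECT a.product, b.name AS customer
FROM orders a
LEFT JOIN customers b ON a.customer_id = b.id

Result:
product  | customer
---------+---------
Laptop   | Nate    
Router   | Aaron   
Stapler  | Nate    
Webcam   | NULL    
Notebook | NULL    
Lamp     | Nate    
Tablet   | Aaron   


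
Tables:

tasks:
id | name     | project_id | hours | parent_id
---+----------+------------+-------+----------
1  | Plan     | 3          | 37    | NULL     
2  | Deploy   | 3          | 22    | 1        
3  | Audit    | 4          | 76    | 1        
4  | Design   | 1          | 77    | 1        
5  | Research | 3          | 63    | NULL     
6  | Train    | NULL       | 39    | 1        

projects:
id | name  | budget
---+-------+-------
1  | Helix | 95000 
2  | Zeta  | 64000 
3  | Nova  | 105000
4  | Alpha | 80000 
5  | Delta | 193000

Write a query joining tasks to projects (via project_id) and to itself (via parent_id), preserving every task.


Two LEFT JOINs from the same base table tasks: one to projects via project_id, one to tasks itself via parent_id. Both are LEFT so every task is preserved.
Match against projects:
  - task 1 (Plan): project_id=3 -> matches Nova
  - task 2 (Deploy): project_id=3 -> matches Nova
  - task 3 (Audit): project_id=4 -> matches Alpha
  - task 4 (Design): project_id=1 -> matches Helix
  - task 5 (Research): project_id=3 -> matches Nova
  - task 6 (Train): project_id=NULL, no match -> kept with NULL
Match against tasks (self):
  - task 1 (Plan): parent_id=NULL -> NULL
  - task 2 (Deploy): parent_id=1 -> Plan
  - task 3 (Audit): parent_id=1 -> Plan
  - task 4 (Design): parent_id=1 -> Plan
  - task 5 (Research): parent_id=NULL -> NULL
  - task 6 (Train): parent_id=1 -> Plan

SQL:
SELECT a.name, b.name AS project, c.name AS parent
FROM tasks a
LEFT JOIN projects b ON a.project_id = b.id
LEFT JOIN tasks c ON a.parent_id = c.id

Result:
name     | project | parent
---------+---------+-------
Plan     | Nova    | NULL  
Deploy   | Nova    | Plan  
Audit    | Alpha   | Plan  
Design   | Helix   | Plan  
Research | Nova    | NULL  
Train    | NULL    | Plan  


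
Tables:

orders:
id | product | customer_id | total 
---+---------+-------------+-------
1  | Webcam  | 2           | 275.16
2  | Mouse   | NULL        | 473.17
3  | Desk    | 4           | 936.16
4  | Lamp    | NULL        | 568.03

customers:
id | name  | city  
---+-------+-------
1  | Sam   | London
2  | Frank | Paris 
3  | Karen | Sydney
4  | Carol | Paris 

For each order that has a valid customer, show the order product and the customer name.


INNER JOIN keeps only orders rows whose customer_id matches an id in customers. Walk through each order:
  - order 1 (Webcam): customer_id=2 -> matches Frank
  - order 2 (Mouse): customer_id=NULL, no match -> dropped
  - order 3 (Desk): customer_id=4 -> matches Carol
  - order 4 (Lamp): customer_id=NULL, no match -> dropped
So 2 of 4 rows are dropped.

SQL:
SELECT a.product, b.name AS customer
FROM orders a
INNER JOIN customers b ON a.customer_id = b.id

Result:
product | customer
--------+---------
Webcam  | Frank   
Desk    | Carol   


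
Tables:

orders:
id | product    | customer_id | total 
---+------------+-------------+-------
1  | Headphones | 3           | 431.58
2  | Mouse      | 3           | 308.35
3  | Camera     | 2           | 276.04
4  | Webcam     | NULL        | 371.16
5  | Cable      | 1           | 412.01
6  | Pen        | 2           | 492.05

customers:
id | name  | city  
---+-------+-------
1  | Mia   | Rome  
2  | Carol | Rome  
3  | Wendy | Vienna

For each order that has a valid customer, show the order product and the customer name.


INNER JOIN keeps only orders rows whose customer_id matches an id in customers. Walk through each order:
  - order 1 (Headphones): customer_id=3 -> matches Wendy
  - order 2 (Mouse): customer_id=3 -> matches Wendy
  - order 3 (Camera): customer_id=2 -> matches Carol
  - order 4 (Webcam): customer_id=NULL, no match -> dropped
  - order 5 (Cable): customer_id=1 -> matches Mia
  - order 6 (Pen): customer_id=2 -> matches Carol
So 1 of 6 rows is dropped.

SQL:
SELECT a.product, b.name AS customer
FROM orders a
INNER JOIN customers b ON a.customer_id = b.id

Result:
product    | customer
-----------+---------
Headphones | Wendy   
Mouse      | Wendy   
Camera     | Carol   
Cable      | Mia     
Pen        | Carol   


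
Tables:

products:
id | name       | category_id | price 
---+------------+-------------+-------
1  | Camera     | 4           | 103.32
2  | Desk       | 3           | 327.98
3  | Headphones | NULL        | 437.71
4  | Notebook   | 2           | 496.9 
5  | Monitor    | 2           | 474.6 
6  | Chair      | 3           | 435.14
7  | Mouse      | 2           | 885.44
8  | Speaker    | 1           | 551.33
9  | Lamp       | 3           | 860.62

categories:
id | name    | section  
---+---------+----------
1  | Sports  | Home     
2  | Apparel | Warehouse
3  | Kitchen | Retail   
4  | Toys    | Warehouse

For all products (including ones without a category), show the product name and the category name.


LEFT JOIN keeps every row from products (the left table); where category_id has no match in categories, the category columns become NULL. Walk through each product:
  - product 1 (Camera): category_id=4 -> matches Toys
  - product 2 (Desk): category_id=3 -> matches Kitchen
  - product 3 (Headphones): category_id=NULL, no match -> kept with NULL
  - product 4 (Notebook): category_id=2 -> matches Apparel
  - product 5 (Monitor): category_id=2 -> matches Apparel
  - product 6 (Chair): category_id=3 -> matches Kitchen
  - product 7 (Mouse): category_id=2 -> matches Apparel
  - product 8 (Speaker): category_id=1 -> matches Sports
  - product 9 (Lamp): category_id=3 -> matches Kitchen
All 9 rows appear; 1 has NULL category.

SQL:
SELECT a.name, b.name AS category
FROM products a
LEFT JOIN categories b ON a.category_id = b.id

Result:
name       | category
-----------+---------
Camera     | Toys    
Desk       | Kitchen 
Headphones | NULL    
Notebook   | Apparel 
Monitor    | Apparel 
Chair      | Kitchen 
Mouse      | Apparel 
Speaker    | Sports  
Lamp       | Kitchen 


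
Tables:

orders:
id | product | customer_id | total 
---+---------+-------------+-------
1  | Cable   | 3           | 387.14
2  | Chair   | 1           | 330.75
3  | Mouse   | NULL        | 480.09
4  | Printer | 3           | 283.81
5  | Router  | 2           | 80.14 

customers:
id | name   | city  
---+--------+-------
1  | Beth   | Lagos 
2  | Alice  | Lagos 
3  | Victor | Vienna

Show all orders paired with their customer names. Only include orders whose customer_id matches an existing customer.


INNER JOIN keeps only orders rows whose customer_id matches an id in customers. Walk through each order:
  - order 1 (Cable): customer_id=3 -> matches Victor
  - order 2 (Chair): customer_id=1 -> matches Beth
  - order 3 (Mouse): customer_id=NULL, no match -> dropped
  - order 4 (Printer): customer_id=3 -> matches Victor
  - order 5 (Router): customer_id=2 -> matches Alice
So 1 of 5 rows is dropped.

SQL:
SELECT a.product, b.name AS customer
FROM orders a
INNER JOIN customers b ON a.customer_id = b.id

Result:
product | customer
--------+---------
Cable   | Victor  
Chair   | Beth    
Printer | Victor  
Router  | Alice   


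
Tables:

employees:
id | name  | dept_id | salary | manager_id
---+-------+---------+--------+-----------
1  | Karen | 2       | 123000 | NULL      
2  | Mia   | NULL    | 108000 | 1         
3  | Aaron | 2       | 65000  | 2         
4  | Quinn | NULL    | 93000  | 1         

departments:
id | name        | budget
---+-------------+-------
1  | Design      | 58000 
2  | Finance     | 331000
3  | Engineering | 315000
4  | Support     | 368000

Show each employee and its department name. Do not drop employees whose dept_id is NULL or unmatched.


LEFT JOIN keeps every row from employees (the left table); where dept_id has no match in departments, the department columns become NULL. Walk through each employee:
  - employee 1 (Karen): dept_id=2 -> matches Finance
  - employee 2 (Mia): dept_id=NULL, no match -> kept with NULL
  - employee 3 (Aaron): dept_id=2 -> matches Finance
  - employee 4 (Quinn): dept_id=NULL, no match -> kept with NULL
All 4 rows appear; 2 have NULL department.

SQL:
SELECT a.name, b.name AS department
FROM employees a
LEFT JOIN departments b ON a.dept_id = b.id

Result:
name  | department
------+-----------
Karen | Finance   
Mia   | NULL      
Aaron | Finance   
Quinn | NULL      


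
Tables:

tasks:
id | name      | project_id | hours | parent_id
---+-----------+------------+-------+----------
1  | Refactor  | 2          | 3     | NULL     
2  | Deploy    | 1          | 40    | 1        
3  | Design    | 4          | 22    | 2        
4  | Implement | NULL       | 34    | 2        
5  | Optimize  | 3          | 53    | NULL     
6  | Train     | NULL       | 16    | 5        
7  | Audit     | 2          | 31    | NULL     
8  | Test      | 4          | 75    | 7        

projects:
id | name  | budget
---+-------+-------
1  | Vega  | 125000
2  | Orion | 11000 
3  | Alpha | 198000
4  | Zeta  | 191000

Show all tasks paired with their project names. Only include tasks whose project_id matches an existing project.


INNER JOIN keeps only tasks rows whose project_id matches an id in projects. Walk through each task:
  - task 1 (Refactor): project_id=2 -> matches Orion
  - task 2 (Deploy): project_id=1 -> matches Vega
  - task 3 (Design): project_id=4 -> matches Zeta
  - task 4 (Implement): project_id=NULL, no match -> dropped
  - task 5 (Optimize): project_id=3 -> matches Alpha
  - task 6 (Train): project_id=NULL, no match -> dropped
  - task 7 (Audit): project_id=2 -> matches Orion
  - task 8 (Test): project_id=4 -> matches Zeta
So 2 of 8 rows are dropped.

SQL:
SELECT a.name, b.name AS project
FROM tasks a
INNER JOIN projects b ON a.project_id = b.id

Result:
name     | project
---------+--------
Refactor | Orion  
Deploy   | Vega   
Design   | Zeta   
Optimize | Alpha  
Audit    | Orion  
Test     | Zeta   


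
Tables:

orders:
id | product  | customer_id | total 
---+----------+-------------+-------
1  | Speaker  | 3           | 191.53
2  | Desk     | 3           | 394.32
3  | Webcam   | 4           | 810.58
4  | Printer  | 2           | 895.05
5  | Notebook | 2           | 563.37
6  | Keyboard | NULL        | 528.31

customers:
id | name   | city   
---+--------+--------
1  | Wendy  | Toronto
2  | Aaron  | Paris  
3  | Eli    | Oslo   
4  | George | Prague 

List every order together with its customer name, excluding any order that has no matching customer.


INNER JOIN keeps only orders rows whose customer_id matches an id in customers. Walk through each order:
  - order 1 (Speaker): customer_id=3 -> matches Eli
  - order 2 (Desk): customer_id=3 -> matches Eli
  - order 3 (Webcam): customer_id=4 -> matches George
  - order 4 (Printer): customer_id=2 -> matches Aaron
  - order 5 (Notebook): customer_id=2 -> matches Aaron
  - order 6 (Keyboard): customer_id=NULL, no match -> dropped
So 1 of 6 rows is dropped.

SQL:
SELECT a.product, b.name AS customer
FROM orders a
INNER JOIN customers b ON a.customer_id = b.id

Result:
product  | customer
---------+---------
Speaker  | Eli     
Desk     | Eli     
Webcam   | George  
Printer  | Aaron   
Notebook | Aaron   


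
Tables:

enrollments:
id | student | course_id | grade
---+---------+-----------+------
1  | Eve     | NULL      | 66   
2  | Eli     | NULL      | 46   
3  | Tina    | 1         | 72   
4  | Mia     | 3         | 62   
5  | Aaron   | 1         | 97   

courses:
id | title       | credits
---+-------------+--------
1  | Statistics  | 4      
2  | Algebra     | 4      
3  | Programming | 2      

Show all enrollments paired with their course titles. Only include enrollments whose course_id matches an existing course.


INNER JOIN keeps only enrollments rows whose course_id matches an id in courses. Walk through each enrollment:
  - enrollment 1 (Eve): course_id=NULL, no match -> dropped
  - enrollment 2 (Eli): course_id=NULL, no match -> dropped
  - enrollment 3 (Tina): course_id=1 -> matches Statistics
  - enrollment 4 (Mia): course_id=3 -> matches Programming
  - enrollment 5 (Aaron): course_id=1 -> matches Statistics
So 2 of 5 rows are dropped.

SQL:
SELECT a.student, b.title AS course
FROM enrollments a
INNER JOIN courses b ON a.course_id = b.id

Result:
student | course     
--------+------------
Tina    | Statistics 
Mia     | Programming
Aaron   | Statistics 


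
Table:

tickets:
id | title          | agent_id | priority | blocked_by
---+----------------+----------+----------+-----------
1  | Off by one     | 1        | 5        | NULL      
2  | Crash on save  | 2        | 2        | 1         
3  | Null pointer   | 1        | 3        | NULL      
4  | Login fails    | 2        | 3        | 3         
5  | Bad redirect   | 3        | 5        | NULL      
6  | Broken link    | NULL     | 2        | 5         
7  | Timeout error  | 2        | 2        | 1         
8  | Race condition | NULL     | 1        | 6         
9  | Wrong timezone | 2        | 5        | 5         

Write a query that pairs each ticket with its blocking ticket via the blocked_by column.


This is a self-join: tickets is joined to a second copy of itself, matching each row's blocked_by to another row's id. Use LEFT JOIN so rows with blocked_by=NULL are kept.
  - ticket 1 (Off by one): blocked_by=NULL -> NULL
  - ticket 2 (Crash on save): blocked_by=1 -> Off by one
  - ticket 3 (Null pointer): blocked_by=NULL -> NULL
  - ticket 4 (Login fails): blocked_by=3 -> Null pointer
  - ticket 5 (Bad redirect): blocked_by=NULL -> NULL
  - ticket 6 (Broken link): blocked_by=5 -> Bad redirect
  - ticket 7 (Timeout error): blocked_by=1 -> Off by one
  - ticket 8 (Race condition): blocked_by=6 -> Broken link
  - ticket 9 (Wrong timezone): blocked_by=5 -> Bad redirect

SQL:
SELECT a.title AS item, b.title AS blocked_by
FROM tickets a
LEFT JOIN tickets b ON a.blocked_by = b.id

Result:
item           | blocked_by  
---------------+-------------
Off by one     | NULL        
Crash on save  | Off by one  
Null pointer   | NULL        
Login fails    | Null pointer
Bad redirect   | NULL        
Broken link    | Bad redirect
Timeout error  | Off by one  
Race condition | Broken link 
Wrong timezone | Bad redirect


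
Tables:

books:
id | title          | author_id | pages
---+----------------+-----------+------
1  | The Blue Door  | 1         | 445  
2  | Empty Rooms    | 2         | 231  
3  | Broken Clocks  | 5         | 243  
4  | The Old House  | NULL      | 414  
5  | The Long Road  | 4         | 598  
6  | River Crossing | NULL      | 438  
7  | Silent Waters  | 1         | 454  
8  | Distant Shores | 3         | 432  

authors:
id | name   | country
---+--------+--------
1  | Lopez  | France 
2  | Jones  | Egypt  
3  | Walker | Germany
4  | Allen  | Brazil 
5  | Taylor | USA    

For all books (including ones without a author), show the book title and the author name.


LEFT JOIN keeps every row from books (the left table); where author_id has no match in authors, the author columns become NULL. Walk through each book:
  - book 1 (The Blue Door): author_id=1 -> matches Lopez
  - book 2 (Empty Rooms): author_id=2 -> matches Jones
  - book 3 (Broken Clocks): author_id=5 -> matches Taylor
  - book 4 (The Old House): author_id=NULL, no match -> kept with NULL
  - book 5 (The Long Road): author_id=4 -> matches Allen
  - book 6 (River Crossing): author_id=NULL, no match -> kept with NULL
  - book 7 (Silent Waters): author_id=1 -> matches Lopez
  - book 8 (Distant Shores): author_id=3 -> matches Walker
All 8 rows appear; 2 have NULL author.

SQL:
SELECT a.title, b.name AS author
FROM books a
LEFT JOIN authors b ON a.author_id = b.id

Result:
title          | author
---------------+-------
The Blue Door  | Lopez 
Empty Rooms    | Jones 
Broken Clocks  | Taylor
The Old House  | NULL  
The Long Road  | Allen 
River Crossing | NULL  
Silent Waters  | Lopez 
Distant Shores | Walker


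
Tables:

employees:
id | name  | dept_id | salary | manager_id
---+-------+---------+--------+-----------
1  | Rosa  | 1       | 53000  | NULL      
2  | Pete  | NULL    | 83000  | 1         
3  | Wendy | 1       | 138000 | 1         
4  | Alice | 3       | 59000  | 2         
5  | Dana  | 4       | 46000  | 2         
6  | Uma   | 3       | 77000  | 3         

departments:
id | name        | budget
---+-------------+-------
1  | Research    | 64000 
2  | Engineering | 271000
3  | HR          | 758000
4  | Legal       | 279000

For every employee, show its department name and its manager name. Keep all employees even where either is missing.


Two LEFT JOINs from the same base table employees: one to departments via dept_id, one to employees itself via manager_id. Both are LEFT so every employee is preserved.
Match against departments:
  - employee 1 (Rosa): dept_id=1 -> matches Research
  - employee 2 (Pete): dept_id=NULL, no match -> kept with NULL
  - employee 3 (Wendy): dept_id=1 -> matches Research
  - employee 4 (Alice): dept_id=3 -> matches HR
  - employee 5 (Dana): dept_id=4 -> matches Legal
  - employee 6 (Uma): dept_id=3 -> matches HR
Match against employees (self):
  - employee 1 (Rosa): manager_id=NULL -> NULL
  - employee 2 (Pete): manager_id=1 -> Rosa
  - employee 3 (Wendy): manager_id=1 -> Rosa
  - employee 4 (Alice): manager_id=2 -> Pete
  - employee 5 (Dana): manager_id=2 -> Pete
  - employee 6 (Uma): manager_id=3 -> Wendy

SQL:
SELECT a.name, b.name AS department, c.name AS manager
FROM employees a
LEFT JOIN departments b ON a.dept_id = b.id
LEFT JOIN employees c ON a.manager_id = c.id

Result:
name  | department | manager
------+------------+--------
Rosa  | Research   | NULL   
Pete  | NULL       | Rosa   
Wendy | Research   | Rosa   
Alice | HR         | Pete   
Dana  | Legal      | Pete   
Uma   | HR         | Wendy  
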